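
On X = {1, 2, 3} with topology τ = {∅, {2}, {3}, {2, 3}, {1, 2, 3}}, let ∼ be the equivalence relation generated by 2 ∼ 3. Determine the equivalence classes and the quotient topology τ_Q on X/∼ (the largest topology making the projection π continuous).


X/∼ = {[1], [2=3]}; |τ_Q| = 3.

Equivalence classes: [1], [2=3].
Quotient map π: X → X/∼ sends 1 ↦ [1], 2 ↦ [2=3], 3 ↦ [2=3].
For each subset V ⊆ X/∼, compute π^{-1}(V) ⊆ X and check whether π^{-1}(V) ∈ τ. V is open in τ_Q iff π^{-1}(V) ∈ τ.
  V = {}: π^{-1}(V) = ∅ ∈ τ ✓.
  V = {[1]}: π^{-1}(V) = {1} ∉ τ ✗.
  V = {[2=3]}: π^{-1}(V) = {2, 3} ∈ τ ✓.
  V = {[1], [2=3]}: π^{-1}(V) = {1, 2, 3} ∈ τ ✓.
Open sets in the quotient: τ_Q = {{}, {[2=3]}, {[1], [2=3]}} (3 elements).


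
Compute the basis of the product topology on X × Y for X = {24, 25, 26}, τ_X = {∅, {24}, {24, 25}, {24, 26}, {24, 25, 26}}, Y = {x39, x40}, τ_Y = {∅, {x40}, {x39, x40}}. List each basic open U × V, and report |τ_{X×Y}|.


Basis B = {∅ × ∅, {24} × {x40}, {24} × {x39, x40}, {24, 25} × {x40}, {24, 26} × {x40}, {24, 25, 26} × {x40}, {24, 25} × {x39, x40}, {24, 26} × {x39, x40}, {24, 25, 26} × {x39, x40}}; |τ_{X×Y}| = 14.

Enumerate products U × V with U ∈ τ_X, V ∈ τ_Y (deduplicated):
  ∅ × ∅ = {} (∅)
  {24} × {x40} = {(24,x40)}
  {24} × {x39, x40} = {(24,x39), (24,x40)}
  {24, 25} × {x40} = {(24,x40), (25,x40)}
  {24, 26} × {x40} = {(24,x40), (26,x40)}
  {24, 25, 26} × {x40} = {(24,x40), (25,x40), (26,x40)}
  {24, 25} × {x39, x40} = {(24,x39), (24,x40), (25,x39), (25,x40)}
  {24, 26} × {x39, x40} = {(24,x39), (24,x40), (26,x39), (26,x40)}
  {24, 25, 26} × {x39, x40} = {(24,x39), (24,x40), (25,x39), (25,x40), (26,x39), (26,x40)}
These 9 distinct sets form the basis B.
Close under arbitrary unions to get τ_{X×Y}; counting gives |τ_{X×Y}| = 14.


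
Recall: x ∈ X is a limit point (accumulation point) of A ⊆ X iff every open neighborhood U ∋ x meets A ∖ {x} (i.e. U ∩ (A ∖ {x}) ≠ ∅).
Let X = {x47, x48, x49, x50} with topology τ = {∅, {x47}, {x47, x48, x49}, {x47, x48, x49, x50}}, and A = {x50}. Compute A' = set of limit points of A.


A' = ∅

For each x ∈ X, list the open sets U ∈ τ with x ∈ U, then check whether U ∩ (A ∖ {x}) ≠ ∅ for every such U.
  x = x47: open {x47} ∋ x has {x47} ∩ (A ∖ {x47}) = ∅, so x is NOT a limit point.
  x = x48: open {x47, x48, x49} ∋ x has {x47, x48, x49} ∩ (A ∖ {x48}) = ∅, so x is NOT a limit point.
  x = x49: open {x47, x48, x49} ∋ x has {x47, x48, x49} ∩ (A ∖ {x49}) = ∅, so x is NOT a limit point.
  x = x50: open {x47, x48, x49, x50} ∋ x has {x47, x48, x49, x50} ∩ (A ∖ {x50}) = ∅, so x is NOT a limit point.
Collecting: A' = ∅.


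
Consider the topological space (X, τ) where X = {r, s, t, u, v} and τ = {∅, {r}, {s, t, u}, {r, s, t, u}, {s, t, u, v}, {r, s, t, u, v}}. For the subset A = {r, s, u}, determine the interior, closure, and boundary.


int(A) = {r}, cl(A) = {r, s, t, u, v}, ∂A = {s, t, u, v}.

Closed sets in (X, τ) are complements of opens:
  closed(X, τ) = {∅, {r}, {v}, {r, v}, {s, t, u, v}, {r, s, t, u, v}}.
int(A) = ⋃ {U ∈ τ : U ⊆ A}. Opens contained in A: ∅, {r}.
Taking the union of these: int(A) = {r}.
cl(A) = ⋂ {C closed : A ⊆ C}. Closed sets containing A: {r, s, t, u, v}.
Intersecting these: cl(A) = {r, s, t, u, v}.
∂A = cl(A) ∖ int(A) = {r, s, t, u, v} ∖ {r} = {s, t, u, v}.


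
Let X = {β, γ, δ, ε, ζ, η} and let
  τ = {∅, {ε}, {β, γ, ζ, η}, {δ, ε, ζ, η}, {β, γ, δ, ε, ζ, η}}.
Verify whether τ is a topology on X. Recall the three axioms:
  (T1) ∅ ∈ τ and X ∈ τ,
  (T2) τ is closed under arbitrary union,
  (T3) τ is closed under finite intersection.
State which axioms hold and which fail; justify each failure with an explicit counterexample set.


τ is NOT a topology on X.

Axiom (T1): ∅ ∈ τ? Yes; X ∈ τ? Yes.
Axiom (T2/T3): check pairwise unions and intersections of members of τ.
Counterexample for (T2): {ε} ∪ {β, γ, ζ, η} = {β, γ, ε, ζ, η} ∉ τ. Therefore τ is NOT a topology.


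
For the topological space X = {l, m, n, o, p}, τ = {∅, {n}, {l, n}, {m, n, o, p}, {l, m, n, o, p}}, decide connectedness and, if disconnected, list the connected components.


(X, τ) is connected.

Find clopen sets (U ∈ τ with X ∖ U ∈ τ):
  U = ∅, X ∖ U = {l, m, n, o, p} — both open, so U is clopen.
  U = {l, m, n, o, p}, X ∖ U = ∅ — both open, so U is clopen.
Only trivial clopens (∅ and X) exist, so (X, τ) is connected.
Compute connected components by grouping points that agree on all clopens:
  component: {l, m, n, o, p}


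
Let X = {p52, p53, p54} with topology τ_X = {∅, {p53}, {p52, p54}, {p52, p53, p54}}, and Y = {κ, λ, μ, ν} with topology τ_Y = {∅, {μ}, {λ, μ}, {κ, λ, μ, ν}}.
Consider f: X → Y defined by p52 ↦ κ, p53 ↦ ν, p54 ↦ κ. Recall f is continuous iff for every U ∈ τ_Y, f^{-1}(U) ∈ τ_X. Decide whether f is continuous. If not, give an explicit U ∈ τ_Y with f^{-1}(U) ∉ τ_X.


f IS continuous.

Compute f^{-1}(U) for each U ∈ τ_Y:
  U = ∅: f^{-1}(U) = ∅ ∈ τ_X ✓.
  U = {μ}: f^{-1}(U) = ∅ ∈ τ_X ✓.
  U = {λ, μ}: f^{-1}(U) = ∅ ∈ τ_X ✓.
  U = {κ, λ, μ, ν}: f^{-1}(U) = {p52, p53, p54} ∈ τ_X ✓.
Every preimage lies in τ_X, so f IS continuous.


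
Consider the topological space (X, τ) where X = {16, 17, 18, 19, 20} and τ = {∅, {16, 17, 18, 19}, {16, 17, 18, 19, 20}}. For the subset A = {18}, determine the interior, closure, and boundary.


int(A) = ∅, cl(A) = {16, 17, 18, 19, 20}, ∂A = {16, 17, 18, 19, 20}.

Closed sets in (X, τ) are complements of opens:
  closed(X, τ) = {∅, {20}, {16, 17, 18, 19, 20}}.
int(A) = ⋃ {U ∈ τ : U ⊆ A}. Opens contained in A: ∅.
Taking the union of these: int(A) = ∅.
cl(A) = ⋂ {C closed : A ⊆ C}. Closed sets containing A: {16, 17, 18, 19, 20}.
Intersecting these: cl(A) = {16, 17, 18, 19, 20}.
∂A = cl(A) ∖ int(A) = {16, 17, 18, 19, 20} ∖ ∅ = {16, 17, 18, 19, 20}.


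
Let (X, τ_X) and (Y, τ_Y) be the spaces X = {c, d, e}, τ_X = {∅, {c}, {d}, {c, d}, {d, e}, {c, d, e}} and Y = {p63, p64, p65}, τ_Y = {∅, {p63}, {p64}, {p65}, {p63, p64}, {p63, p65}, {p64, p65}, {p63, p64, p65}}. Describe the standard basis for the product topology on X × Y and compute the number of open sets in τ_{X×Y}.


Basis B = {∅ × ∅, {c} × {p63}, {c} × {p64}, {c} × {p65}, {d} × {p63}, {d} × {p64}, {d} × {p65}, {c} × {p63, p64}, {c} × {p63, p65}, {c, d} × {p63}, {c} × {p64, p65}, {c, d} × {p64}, {c, d} × {p65}, {d} × {p63, p64}, {d} × {p63, p65}, {d, e} × {p63}, {d} × {p64, p65}, {d, e} × {p64}, {d, e} × {p65}, {c} × {p63, p64, p65}, {c, d, e} × {p63}, {c, d, e} × {p64}, {c, d, e} × {p65}, {d} × {p63, p64, p65}, {c, d} × {p63, p64}, {c, d} × {p63, p65}, {c, d} × {p64, p65}, {d, e} × {p63, p64}, {d, e} × {p63, p65}, {d, e} × {p64, p65}, {c, d} × {p63, p64, p65}, {c, d, e} × {p63, p64}, {c, d, e} × {p63, p65}, {c, d, e} × {p64, p65}, {d, e} × {p63, p64, p65}, {c, d, e} × {p63, p64, p65}}; |τ_{X×Y}| = 216.

Enumerate products U × V with U ∈ τ_X, V ∈ τ_Y (deduplicated):
  ∅ × ∅ = {} (∅)
  {c} × {p63} = {(c,p63)}
  {c} × {p64} = {(c,p64)}
  {c} × {p65} = {(c,p65)}
  {d} × {p63} = {(d,p63)}
  {d} × {p64} = {(d,p64)}
  {d} × {p65} = {(d,p65)}
  {c} × {p63, p64} = {(c,p63), (c,p64)}
  {c} × {p63, p65} = {(c,p63), (c,p65)}
  {c, d} × {p63} = {(c,p63), (d,p63)}
  {c} × {p64, p65} = {(c,p64), (c,p65)}
  {c, d} × {p64} = {(c,p64), (d,p64)}
  {c, d} × {p65} = {(c,p65), (d,p65)}
  {d} × {p63, p64} = {(d,p63), (d,p64)}
  {d} × {p63, p65} = {(d,p63), (d,p65)}
  {d, e} × {p63} = {(d,p63), (e,p63)}
  {d} × {p64, p65} = {(d,p64), (d,p65)}
  {d, e} × {p64} = {(d,p64), (e,p64)}
  {d, e} × {p65} = {(d,p65), (e,p65)}
  {c} × {p63, p64, p65} = {(c,p63), (c,p64), (c,p65)}
  {c, d, e} × {p63} = {(c,p63), (d,p63), (e,p63)}
  {c, d, e} × {p64} = {(c,p64), (d,p64), (e,p64)}
  {c, d, e} × {p65} = {(c,p65), (d,p65), (e,p65)}
  {d} × {p63, p64, p65} = {(d,p63), (d,p64), (d,p65)}
  {c, d} × {p63, p64} = {(c,p63), (c,p64), (d,p63), (d,p64)}
  {c, d} × {p63, p65} = {(c,p63), (c,p65), (d,p63), (d,p65)}
  {c, d} × {p64, p65} = {(c,p64), (c,p65), (d,p64), (d,p65)}
  {d, e} × {p63, p64} = {(d,p63), (d,p64), (e,p63), (e,p64)}
  {d, e} × {p63, p65} = {(d,p63), (d,p65), (e,p63), (e,p65)}
  {d, e} × {p64, p65} = {(d,p64), (d,p65), (e,p64), (e,p65)}
  {c, d} × {p63, p64, p65} = {(c,p63), (c,p64), (c,p65), (d,p63), (d,p64), (d,p65)}
  {c, d, e} × {p63, p64} = {(c,p63), (c,p64), (d,p63), (d,p64), (e,p63), (e,p64)}
  {c, d, e} × {p63, p65} = {(c,p63), (c,p65), (d,p63), (d,p65), (e,p63), (e,p65)}
  {c, d, e} × {p64, p65} = {(c,p64), (c,p65), (d,p64), (d,p65), (e,p64), (e,p65)}
  {d, e} × {p63, p64, p65} = {(d,p63), (d,p64), (d,p65), (e,p63), (e,p64), (e,p65)}
  {c, d, e} × {p63, p64, p65} = {(c,p63), (c,p64), (c,p65), (d,p63), (d,p64), (d,p65), (e,p63), (e,p64), (e,p65)}
These 36 distinct sets form the basis B.
Close under arbitrary unions to get τ_{X×Y}; counting gives |τ_{X×Y}| = 216.


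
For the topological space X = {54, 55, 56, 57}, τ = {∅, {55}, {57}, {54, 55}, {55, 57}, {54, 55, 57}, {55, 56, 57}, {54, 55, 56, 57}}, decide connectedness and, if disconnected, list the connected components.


(X, τ) is connected.

Find clopen sets (U ∈ τ with X ∖ U ∈ τ):
  U = ∅, X ∖ U = {54, 55, 56, 57} — both open, so U is clopen.
  U = {54, 55, 56, 57}, X ∖ U = ∅ — both open, so U is clopen.
Only trivial clopens (∅ and X) exist, so (X, τ) is connected.
Compute connected components by grouping points that agree on all clopens:
  component: {54, 55, 56, 57}


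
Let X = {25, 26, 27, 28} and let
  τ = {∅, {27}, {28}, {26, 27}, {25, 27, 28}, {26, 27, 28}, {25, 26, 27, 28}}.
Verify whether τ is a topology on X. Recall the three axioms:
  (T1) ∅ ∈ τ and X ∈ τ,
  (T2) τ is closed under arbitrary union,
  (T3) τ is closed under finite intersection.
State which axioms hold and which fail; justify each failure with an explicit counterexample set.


τ is NOT a topology on X.

Axiom (T1): ∅ ∈ τ? Yes; X ∈ τ? Yes.
Axiom (T2/T3): check pairwise unions and intersections of members of τ.
Counterexample for (T2): {27} ∪ {28} = {27, 28} ∉ τ. Therefore τ is NOT a topology.


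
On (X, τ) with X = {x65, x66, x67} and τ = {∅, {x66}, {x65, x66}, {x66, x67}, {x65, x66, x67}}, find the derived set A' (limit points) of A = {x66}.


A' = {x65, x67}

For each x ∈ X, list the open sets U ∈ τ with x ∈ U, then check whether U ∩ (A ∖ {x}) ≠ ∅ for every such U.
  x = x65: opens ∋ x are {x65, x66}, {x65, x66, x67}; each meets A ∖ {x65}, so x IS a limit point.
  x = x66: open {x66} ∋ x has {x66} ∩ (A ∖ {x66}) = ∅, so x is NOT a limit point.
  x = x67: opens ∋ x are {x66, x67}, {x65, x66, x67}; each meets A ∖ {x67}, so x IS a limit point.
Collecting: A' = {x65, x67}.


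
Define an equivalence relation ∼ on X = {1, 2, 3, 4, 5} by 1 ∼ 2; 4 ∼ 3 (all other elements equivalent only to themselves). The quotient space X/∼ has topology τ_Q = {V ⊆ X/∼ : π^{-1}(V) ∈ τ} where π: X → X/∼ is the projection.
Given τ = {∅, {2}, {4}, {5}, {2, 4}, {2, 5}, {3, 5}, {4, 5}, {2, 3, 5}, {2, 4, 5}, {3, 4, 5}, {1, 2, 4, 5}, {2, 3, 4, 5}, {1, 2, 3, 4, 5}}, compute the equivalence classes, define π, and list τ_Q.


X/∼ = {[1=2], [3=4], [5]}; |τ_Q| = 4.

Equivalence classes: [1=2], [3=4], [5].
Quotient map π: X → X/∼ sends 1 ↦ [1=2], 2 ↦ [1=2], 3 ↦ [3=4], 4 ↦ [3=4], 5 ↦ [5].
For each subset V ⊆ X/∼, compute π^{-1}(V) ⊆ X and check whether π^{-1}(V) ∈ τ. V is open in τ_Q iff π^{-1}(V) ∈ τ.
  V = {}: π^{-1}(V) = ∅ ∈ τ ✓.
  V = {[1=2]}: π^{-1}(V) = {1, 2} ∉ τ ✗.
  V = {[3=4]}: π^{-1}(V) = {3, 4} ∉ τ ✗.
  V = {[1=2], [3=4]}: π^{-1}(V) = {1, 2, 3, 4} ∉ τ ✗.
  V = {[5]}: π^{-1}(V) = {5} ∈ τ ✓.
  V = {[1=2], [5]}: π^{-1}(V) = {1, 2, 5} ∉ τ ✗.
  V = {[3=4], [5]}: π^{-1}(V) = {3, 4, 5} ∈ τ ✓.
  V = {[1=2], [3=4], [5]}: π^{-1}(V) = {1, 2, 3, 4, 5} ∈ τ ✓.
Open sets in the quotient: τ_Q = {{}, {[5]}, {[3=4], [5]}, {[1=2], [3=4], [5]}} (4 elements).


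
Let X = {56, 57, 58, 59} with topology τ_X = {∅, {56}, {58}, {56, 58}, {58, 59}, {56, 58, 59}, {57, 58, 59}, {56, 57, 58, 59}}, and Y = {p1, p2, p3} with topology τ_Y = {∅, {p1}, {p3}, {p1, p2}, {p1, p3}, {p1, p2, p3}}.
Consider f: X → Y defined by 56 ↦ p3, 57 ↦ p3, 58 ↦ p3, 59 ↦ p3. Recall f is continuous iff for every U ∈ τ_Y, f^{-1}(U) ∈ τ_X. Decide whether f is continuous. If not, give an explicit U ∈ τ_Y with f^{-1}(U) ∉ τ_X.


f IS continuous.

Compute f^{-1}(U) for each U ∈ τ_Y:
  U = ∅: f^{-1}(U) = ∅ ∈ τ_X ✓.
  U = {p1}: f^{-1}(U) = ∅ ∈ τ_X ✓.
  U = {p3}: f^{-1}(U) = {56, 57, 58, 59} ∈ τ_X ✓.
  U = {p1, p2}: f^{-1}(U) = ∅ ∈ τ_X ✓.
  U = {p1, p3}: f^{-1}(U) = {56, 57, 58, 59} ∈ τ_X ✓.
  U = {p1, p2, p3}: f^{-1}(U) = {56, 57, 58, 59} ∈ τ_X ✓.
Every preimage lies in τ_X, so f IS continuous.


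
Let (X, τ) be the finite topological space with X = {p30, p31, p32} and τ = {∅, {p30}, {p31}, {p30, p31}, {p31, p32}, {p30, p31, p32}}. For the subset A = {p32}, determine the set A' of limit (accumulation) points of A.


A' = ∅

For each x ∈ X, list the open sets U ∈ τ with x ∈ U, then check whether U ∩ (A ∖ {x}) ≠ ∅ for every such U.
  x = p30: open {p30} ∋ x has {p30} ∩ (A ∖ {p30}) = ∅, so x is NOT a limit point.
  x = p31: open {p31} ∋ x has {p31} ∩ (A ∖ {p31}) = ∅, so x is NOT a limit point.
  x = p32: open {p31, p32} ∋ x has {p31, p32} ∩ (A ∖ {p32}) = ∅, so x is NOT a limit point.
Collecting: A' = ∅.


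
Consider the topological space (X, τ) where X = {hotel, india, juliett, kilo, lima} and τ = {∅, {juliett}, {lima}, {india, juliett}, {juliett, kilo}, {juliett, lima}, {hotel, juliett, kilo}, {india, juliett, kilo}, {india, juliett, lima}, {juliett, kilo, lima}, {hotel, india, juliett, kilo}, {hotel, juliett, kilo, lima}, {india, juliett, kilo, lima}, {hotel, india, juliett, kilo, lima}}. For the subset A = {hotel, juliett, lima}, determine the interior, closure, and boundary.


int(A) = {juliett, lima}, cl(A) = {hotel, india, juliett, kilo, lima}, ∂A = {hotel, india, kilo}.

Closed sets in (X, τ) are complements of opens:
  closed(X, τ) = {∅, {hotel}, {india}, {lima}, {hotel, india}, {hotel, kilo}, {hotel, lima}, {india, lima}, {hotel, india, kilo}, {hotel, india, lima}, {hotel, kilo, lima}, {hotel, india, juliett, kilo}, {hotel, india, kilo, lima}, {hotel, india, juliett, kilo, lima}}.
int(A) = ⋃ {U ∈ τ : U ⊆ A}. Opens contained in A: ∅, {juliett}, {lima}, {juliett, lima}.
Taking the union of these: int(A) = {juliett, lima}.
cl(A) = ⋂ {C closed : A ⊆ C}. Closed sets containing A: {hotel, india, juliett, kilo, lima}.
Intersecting these: cl(A) = {hotel, india, juliett, kilo, lima}.
∂A = cl(A) ∖ int(A) = {hotel, india, juliett, kilo, lima} ∖ {juliett, lima} = {hotel, india, kilo}.


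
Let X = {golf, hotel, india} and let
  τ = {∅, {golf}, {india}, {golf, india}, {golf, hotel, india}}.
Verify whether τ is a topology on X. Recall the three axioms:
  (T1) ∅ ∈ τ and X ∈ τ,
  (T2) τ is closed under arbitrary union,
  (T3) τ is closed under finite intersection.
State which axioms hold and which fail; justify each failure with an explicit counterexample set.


τ IS a topology on X.

Axiom (T1): ∅ ∈ τ? Yes; X ∈ τ? Yes.
Axiom (T2/T3): check pairwise unions and intersections of members of τ.
All pairwise intersections and unions checked — each lies in τ. Therefore τ satisfies (T1), (T2), (T3): it IS a topology on X.


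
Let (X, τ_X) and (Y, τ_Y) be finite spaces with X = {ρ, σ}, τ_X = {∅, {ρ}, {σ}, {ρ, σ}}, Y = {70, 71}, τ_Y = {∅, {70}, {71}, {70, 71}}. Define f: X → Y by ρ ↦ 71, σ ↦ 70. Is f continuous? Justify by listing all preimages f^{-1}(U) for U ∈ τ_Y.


f IS continuous.

Compute f^{-1}(U) for each U ∈ τ_Y:
  U = ∅: f^{-1}(U) = ∅ ∈ τ_X ✓.
  U = {70}: f^{-1}(U) = {σ} ∈ τ_X ✓.
  U = {71}: f^{-1}(U) = {ρ} ∈ τ_X ✓.
  U = {70, 71}: f^{-1}(U) = {ρ, σ} ∈ τ_X ✓.
Every preimage lies in τ_X, so f IS continuous.


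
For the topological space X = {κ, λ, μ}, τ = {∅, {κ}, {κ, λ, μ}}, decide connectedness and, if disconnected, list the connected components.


(X, τ) is connected.

Find clopen sets (U ∈ τ with X ∖ U ∈ τ):
  U = ∅, X ∖ U = {κ, λ, μ} — both open, so U is clopen.
  U = {κ, λ, μ}, X ∖ U = ∅ — both open, so U is clopen.
Only trivial clopens (∅ and X) exist, so (X, τ) is connected.
Compute connected components by grouping points that agree on all clopens:
  component: {κ, λ, μ}


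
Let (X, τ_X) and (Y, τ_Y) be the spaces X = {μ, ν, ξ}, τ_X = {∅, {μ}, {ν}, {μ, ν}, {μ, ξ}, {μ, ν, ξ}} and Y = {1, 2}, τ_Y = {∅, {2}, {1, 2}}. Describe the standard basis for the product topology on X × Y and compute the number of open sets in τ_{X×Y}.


Basis B = {∅ × ∅, {μ} × {2}, {ν} × {2}, {μ} × {1, 2}, {μ, ν} × {2}, {μ, ξ} × {2}, {ν} × {1, 2}, {μ, ν, ξ} × {2}, {μ, ν} × {1, 2}, {μ, ξ} × {1, 2}, {μ, ν, ξ} × {1, 2}}; |τ_{X×Y}| = 18.

Enumerate products U × V with U ∈ τ_X, V ∈ τ_Y (deduplicated):
  ∅ × ∅ = {} (∅)
  {μ} × {2} = {(μ,2)}
  {ν} × {2} = {(ν,2)}
  {μ} × {1, 2} = {(μ,1), (μ,2)}
  {μ, ν} × {2} = {(μ,2), (ν,2)}
  {μ, ξ} × {2} = {(μ,2), (ξ,2)}
  {ν} × {1, 2} = {(ν,1), (ν,2)}
  {μ, ν, ξ} × {2} = {(μ,2), (ν,2), (ξ,2)}
  {μ, ν} × {1, 2} = {(μ,1), (μ,2), (ν,1), (ν,2)}
  {μ, ξ} × {1, 2} = {(μ,1), (μ,2), (ξ,1), (ξ,2)}
  {μ, ν, ξ} × {1, 2} = {(μ,1), (μ,2), (ν,1), (ν,2), (ξ,1), (ξ,2)}
These 11 distinct sets form the basis B.
Close under arbitrary unions to get τ_{X×Y}; counting gives |τ_{X×Y}| = 18.


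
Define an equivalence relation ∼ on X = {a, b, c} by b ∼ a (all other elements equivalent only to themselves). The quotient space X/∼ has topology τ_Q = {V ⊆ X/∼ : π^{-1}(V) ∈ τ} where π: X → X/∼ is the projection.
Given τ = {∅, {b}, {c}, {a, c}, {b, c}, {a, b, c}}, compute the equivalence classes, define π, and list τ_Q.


X/∼ = {[a=b], [c]}; |τ_Q| = 3.

Equivalence classes: [a=b], [c].
Quotient map π: X → X/∼ sends a ↦ [a=b], b ↦ [a=b], c ↦ [c].
For each subset V ⊆ X/∼, compute π^{-1}(V) ⊆ X and check whether π^{-1}(V) ∈ τ. V is open in τ_Q iff π^{-1}(V) ∈ τ.
  V = {}: π^{-1}(V) = ∅ ∈ τ ✓.
  V = {[a=b]}: π^{-1}(V) = {a, b} ∉ τ ✗.
  V = {[c]}: π^{-1}(V) = {c} ∈ τ ✓.
  V = {[a=b], [c]}: π^{-1}(V) = {a, b, c} ∈ τ ✓.
Open sets in the quotient: τ_Q = {{}, {[c]}, {[a=b], [c]}} (3 elements).


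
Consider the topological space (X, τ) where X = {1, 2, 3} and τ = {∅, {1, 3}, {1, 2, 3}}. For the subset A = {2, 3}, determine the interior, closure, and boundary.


int(A) = ∅, cl(A) = {1, 2, 3}, ∂A = {1, 2, 3}.

Closed sets in (X, τ) are complements of opens:
  closed(X, τ) = {∅, {2}, {1, 2, 3}}.
int(A) = ⋃ {U ∈ τ : U ⊆ A}. Opens contained in A: ∅.
Taking the union of these: int(A) = ∅.
cl(A) = ⋂ {C closed : A ⊆ C}. Closed sets containing A: {1, 2, 3}.
Intersecting these: cl(A) = {1, 2, 3}.
∂A = cl(A) ∖ int(A) = {1, 2, 3} ∖ ∅ = {1, 2, 3}.


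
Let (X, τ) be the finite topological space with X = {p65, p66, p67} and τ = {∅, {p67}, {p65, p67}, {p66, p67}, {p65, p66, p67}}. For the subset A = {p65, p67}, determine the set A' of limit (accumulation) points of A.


A' = {p65, p66}

For each x ∈ X, list the open sets U ∈ τ with x ∈ U, then check whether U ∩ (A ∖ {x}) ≠ ∅ for every such U.
  x = p65: opens ∋ x are {p65, p67}, {p65, p66, p67}; each meets A ∖ {p65}, so x IS a limit point.
  x = p66: opens ∋ x are {p66, p67}, {p65, p66, p67}; each meets A ∖ {p66}, so x IS a limit point.
  x = p67: open {p67} ∋ x has {p67} ∩ (A ∖ {p67}) = ∅, so x is NOT a limit point.
Collecting: A' = {p65, p66}.


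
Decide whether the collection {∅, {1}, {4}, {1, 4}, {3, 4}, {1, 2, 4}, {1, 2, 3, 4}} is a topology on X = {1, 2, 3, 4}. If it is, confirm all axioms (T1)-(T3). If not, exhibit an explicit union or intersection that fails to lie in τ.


τ is NOT a topology on X.

Axiom (T1): ∅ ∈ τ? Yes; X ∈ τ? Yes.
Axiom (T2/T3): check pairwise unions and intersections of members of τ.
Counterexample for (T2): {1} ∪ {3, 4} = {1, 3, 4} ∉ τ. Therefore τ is NOT a topology.


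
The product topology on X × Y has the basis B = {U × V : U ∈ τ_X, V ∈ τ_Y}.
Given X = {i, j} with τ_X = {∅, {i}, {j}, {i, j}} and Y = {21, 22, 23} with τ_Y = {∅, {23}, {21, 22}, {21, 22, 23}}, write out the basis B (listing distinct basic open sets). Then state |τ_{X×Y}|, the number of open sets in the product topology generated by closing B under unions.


Basis B = {∅ × ∅, {i} × {23}, {j} × {23}, {i} × {21, 22}, {i, j} × {23}, {j} × {21, 22}, {i} × {21, 22, 23}, {j} × {21, 22, 23}, {i, j} × {21, 22}, {i, j} × {21, 22, 23}}; |τ_{X×Y}| = 16.

Enumerate products U × V with U ∈ τ_X, V ∈ τ_Y (deduplicated):
  ∅ × ∅ = {} (∅)
  {i} × {23} = {(i,23)}
  {j} × {23} = {(j,23)}
  {i} × {21, 22} = {(i,21), (i,22)}
  {i, j} × {23} = {(i,23), (j,23)}
  {j} × {21, 22} = {(j,21), (j,22)}
  {i} × {21, 22, 23} = {(i,21), (i,22), (i,23)}
  {j} × {21, 22, 23} = {(j,21), (j,22), (j,23)}
  {i, j} × {21, 22} = {(i,21), (i,22), (j,21), (j,22)}
  {i, j} × {21, 22, 23} = {(i,21), (i,22), (i,23), (j,21), (j,22), (j,23)}
These 10 distinct sets form the basis B.
Close under arbitrary unions to get τ_{X×Y}; counting gives |τ_{X×Y}| = 16.


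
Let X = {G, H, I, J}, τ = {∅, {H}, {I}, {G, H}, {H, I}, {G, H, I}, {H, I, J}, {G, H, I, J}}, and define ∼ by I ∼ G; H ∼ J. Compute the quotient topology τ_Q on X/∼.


X/∼ = {[G=I], [H=J]}; |τ_Q| = 2.

Equivalence classes: [G=I], [H=J].
Quotient map π: X → X/∼ sends G ↦ [G=I], H ↦ [H=J], I ↦ [G=I], J ↦ [H=J].
For each subset V ⊆ X/∼, compute π^{-1}(V) ⊆ X and check whether π^{-1}(V) ∈ τ. V is open in τ_Q iff π^{-1}(V) ∈ τ.
  V = {}: π^{-1}(V) = ∅ ∈ τ ✓.
  V = {[G=I]}: π^{-1}(V) = {G, I} ∉ τ ✗.
  V = {[H=J]}: π^{-1}(V) = {H, J} ∉ τ ✗.
  V = {[G=I], [H=J]}: π^{-1}(V) = {G, H, I, J} ∈ τ ✓.
Open sets in the quotient: τ_Q = {{}, {[G=I], [H=J]}} (2 elements).


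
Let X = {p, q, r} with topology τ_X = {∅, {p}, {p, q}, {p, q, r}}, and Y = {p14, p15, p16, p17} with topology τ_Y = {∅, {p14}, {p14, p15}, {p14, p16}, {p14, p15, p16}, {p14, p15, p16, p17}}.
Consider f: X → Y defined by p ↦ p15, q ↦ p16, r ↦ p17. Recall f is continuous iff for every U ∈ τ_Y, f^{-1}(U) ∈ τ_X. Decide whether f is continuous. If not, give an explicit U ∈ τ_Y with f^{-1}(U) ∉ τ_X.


f is NOT continuous.

Compute f^{-1}(U) for each U ∈ τ_Y:
  U = ∅: f^{-1}(U) = ∅ ∈ τ_X ✓.
  U = {p14}: f^{-1}(U) = ∅ ∈ τ_X ✓.
  U = {p14, p15}: f^{-1}(U) = {p} ∈ τ_X ✓.
  U = {p14, p16}: f^{-1}(U) = {q} ∉ τ_X ✗.
  U = {p14, p15, p16}: f^{-1}(U) = {p, q} ∈ τ_X ✓.
  U = {p14, p15, p16, p17}: f^{-1}(U) = {p, q, r} ∈ τ_X ✓.
Found U = {p14, p16} with f^{-1}(U) = {q} not in τ_X. Therefore f is NOT continuous.


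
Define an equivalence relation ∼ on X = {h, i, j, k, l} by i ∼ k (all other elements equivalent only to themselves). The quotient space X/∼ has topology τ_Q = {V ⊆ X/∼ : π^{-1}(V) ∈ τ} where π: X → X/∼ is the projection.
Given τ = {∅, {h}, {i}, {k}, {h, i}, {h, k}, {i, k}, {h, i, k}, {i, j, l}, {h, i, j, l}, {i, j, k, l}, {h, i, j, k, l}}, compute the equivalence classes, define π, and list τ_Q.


X/∼ = {[h], [i=k], [j], [l]}; |τ_Q| = 6.

Equivalence classes: [h], [i=k], [j], [l].
Quotient map π: X → X/∼ sends h ↦ [h], i ↦ [i=k], j ↦ [j], k ↦ [i=k], l ↦ [l].
For each subset V ⊆ X/∼, compute π^{-1}(V) ⊆ X and check whether π^{-1}(V) ∈ τ. V is open in τ_Q iff π^{-1}(V) ∈ τ.
  V = {}: π^{-1}(V) = ∅ ∈ τ ✓.
  V = {[h]}: π^{-1}(V) = {h} ∈ τ ✓.
  V = {[i=k]}: π^{-1}(V) = {i, k} ∈ τ ✓.
  V = {[h], [i=k]}: π^{-1}(V) = {h, i, k} ∈ τ ✓.
  V = {[j]}: π^{-1}(V) = {j} ∉ τ ✗.
  V = {[h], [j]}: π^{-1}(V) = {h, j} ∉ τ ✗.
  V = {[i=k], [j]}: π^{-1}(V) = {i, j, k} ∉ τ ✗.
  V = {[h], [i=k], [j]}: π^{-1}(V) = {h, i, j, k} ∉ τ ✗.
  V = {[l]}: π^{-1}(V) = {l} ∉ τ ✗.
  V = {[h], [l]}: π^{-1}(V) = {h, l} ∉ τ ✗.
  V = {[i=k], [l]}: π^{-1}(V) = {i, k, l} ∉ τ ✗.
  V = {[h], [i=k], [l]}: π^{-1}(V) = {h, i, k, l} ∉ τ ✗.
  V = {[j], [l]}: π^{-1}(V) = {j, l} ∉ τ ✗.
  V = {[h], [j], [l]}: π^{-1}(V) = {h, j, l} ∉ τ ✗.
  V = {[i=k], [j], [l]}: π^{-1}(V) = {i, j, k, l} ∈ τ ✓.
  V = {[h], [i=k], [j], [l]}: π^{-1}(V) = {h, i, j, k, l} ∈ τ ✓.
Open sets in the quotient: τ_Q = {{}, {[h]}, {[i=k]}, {[h], [i=k]}, {[i=k], [j], [l]}, {[h], [i=k], [j], [l]}} (6 elements).


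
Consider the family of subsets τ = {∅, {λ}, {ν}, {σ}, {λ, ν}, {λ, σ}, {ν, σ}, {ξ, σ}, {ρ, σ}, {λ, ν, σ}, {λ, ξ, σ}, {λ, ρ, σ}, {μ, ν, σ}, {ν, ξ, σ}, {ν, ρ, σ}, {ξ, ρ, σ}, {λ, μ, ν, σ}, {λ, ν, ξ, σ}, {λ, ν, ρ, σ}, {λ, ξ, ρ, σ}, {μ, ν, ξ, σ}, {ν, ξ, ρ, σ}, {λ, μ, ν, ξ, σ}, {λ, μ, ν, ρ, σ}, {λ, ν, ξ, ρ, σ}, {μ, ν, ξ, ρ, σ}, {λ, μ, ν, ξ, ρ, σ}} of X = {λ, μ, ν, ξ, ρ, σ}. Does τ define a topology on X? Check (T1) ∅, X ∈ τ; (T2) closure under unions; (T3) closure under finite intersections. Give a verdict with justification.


τ is NOT a topology on X.

Axiom (T1): ∅ ∈ τ? Yes; X ∈ τ? Yes.
Axiom (T2/T3): check pairwise unions and intersections of members of τ.
Counterexample for (T2): {ρ, σ} ∪ {μ, ν, σ} = {μ, ν, ρ, σ} ∉ τ. Therefore τ is NOT a topology.


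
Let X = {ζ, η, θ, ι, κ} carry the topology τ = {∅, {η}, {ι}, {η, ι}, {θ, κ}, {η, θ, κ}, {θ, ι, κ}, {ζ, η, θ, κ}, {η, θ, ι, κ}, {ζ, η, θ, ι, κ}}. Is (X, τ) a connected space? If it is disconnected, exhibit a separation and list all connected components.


(X, τ) is disconnected; components = [{ι}, {ζ, η, θ, κ}].

Find clopen sets (U ∈ τ with X ∖ U ∈ τ):
  U = ∅, X ∖ U = {ζ, η, θ, ι, κ} — both open, so U is clopen.
  U = {ι}, X ∖ U = {ζ, η, θ, κ} — both open, so U is clopen.
  U = {ζ, η, θ, κ}, X ∖ U = {ι} — both open, so U is clopen.
  U = {ζ, η, θ, ι, κ}, X ∖ U = ∅ — both open, so U is clopen.
Nontrivial clopen(s) exist: e.g. {ζ, η, θ, κ}. So (X, τ) is disconnected.
Compute connected components by grouping points that agree on all clopens:
  component: {ι}
  component: {ζ, η, θ, κ}


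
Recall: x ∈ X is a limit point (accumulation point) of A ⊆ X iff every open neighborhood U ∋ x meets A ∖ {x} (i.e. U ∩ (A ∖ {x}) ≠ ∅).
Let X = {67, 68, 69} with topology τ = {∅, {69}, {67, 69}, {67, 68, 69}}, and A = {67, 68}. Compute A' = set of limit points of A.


A' = {68}

For each x ∈ X, list the open sets U ∈ τ with x ∈ U, then check whether U ∩ (A ∖ {x}) ≠ ∅ for every such U.
  x = 67: open {67, 69} ∋ x has {67, 69} ∩ (A ∖ {67}) = ∅, so x is NOT a limit point.
  x = 68: opens ∋ x are {67, 68, 69}; each meets A ∖ {68}, so x IS a limit point.
  x = 69: open {69} ∋ x has {69} ∩ (A ∖ {69}) = ∅, so x is NOT a limit point.
Collecting: A' = {68}.


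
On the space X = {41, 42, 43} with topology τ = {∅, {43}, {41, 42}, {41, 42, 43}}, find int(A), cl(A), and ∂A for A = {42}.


int(A) = ∅, cl(A) = {41, 42}, ∂A = {41, 42}.

Closed sets in (X, τ) are complements of opens:
  closed(X, τ) = {∅, {43}, {41, 42}, {41, 42, 43}}.
int(A) = ⋃ {U ∈ τ : U ⊆ A}. Opens contained in A: ∅.
Taking the union of these: int(A) = ∅.
cl(A) = ⋂ {C closed : A ⊆ C}. Closed sets containing A: {41, 42}, {41, 42, 43}.
Intersecting these: cl(A) = {41, 42}.
∂A = cl(A) ∖ int(A) = {41, 42} ∖ ∅ = {41, 42}.


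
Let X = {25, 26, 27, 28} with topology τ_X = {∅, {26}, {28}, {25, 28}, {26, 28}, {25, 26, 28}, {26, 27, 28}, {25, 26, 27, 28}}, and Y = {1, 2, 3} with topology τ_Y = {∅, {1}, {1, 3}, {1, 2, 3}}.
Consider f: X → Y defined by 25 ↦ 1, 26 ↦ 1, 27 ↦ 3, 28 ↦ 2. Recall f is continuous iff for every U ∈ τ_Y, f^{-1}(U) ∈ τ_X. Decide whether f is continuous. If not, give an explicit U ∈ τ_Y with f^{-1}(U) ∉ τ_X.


f is NOT continuous.

Compute f^{-1}(U) for each U ∈ τ_Y:
  U = ∅: f^{-1}(U) = ∅ ∈ τ_X ✓.
  U = {1}: f^{-1}(U) = {25, 26} ∉ τ_X ✗.
  U = {1, 3}: f^{-1}(U) = {25, 26, 27} ∉ τ_X ✗.
  U = {1, 2, 3}: f^{-1}(U) = {25, 26, 27, 28} ∈ τ_X ✓.
Found U = {1} with f^{-1}(U) = {25, 26} not in τ_X. Therefore f is NOT continuous.


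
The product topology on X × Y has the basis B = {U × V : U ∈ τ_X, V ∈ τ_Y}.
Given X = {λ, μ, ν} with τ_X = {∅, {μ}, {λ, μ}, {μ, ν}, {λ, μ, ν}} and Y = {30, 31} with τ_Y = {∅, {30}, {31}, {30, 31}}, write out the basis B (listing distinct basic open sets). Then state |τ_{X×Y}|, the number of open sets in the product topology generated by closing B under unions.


Basis B = {∅ × ∅, {μ} × {30}, {μ} × {31}, {λ, μ} × {30}, {λ, μ} × {31}, {μ} × {30, 31}, {μ, ν} × {30}, {μ, ν} × {31}, {λ, μ, ν} × {30}, {λ, μ, ν} × {31}, {λ, μ} × {30, 31}, {μ, ν} × {30, 31}, {λ, μ, ν} × {30, 31}}; |τ_{X×Y}| = 25.

Enumerate products U × V with U ∈ τ_X, V ∈ τ_Y (deduplicated):
  ∅ × ∅ = {} (∅)
  {μ} × {30} = {(μ,30)}
  {μ} × {31} = {(μ,31)}
  {λ, μ} × {30} = {(λ,30), (μ,30)}
  {λ, μ} × {31} = {(λ,31), (μ,31)}
  {μ} × {30, 31} = {(μ,30), (μ,31)}
  {μ, ν} × {30} = {(μ,30), (ν,30)}
  {μ, ν} × {31} = {(μ,31), (ν,31)}
  {λ, μ, ν} × {30} = {(λ,30), (μ,30), (ν,30)}
  {λ, μ, ν} × {31} = {(λ,31), (μ,31), (ν,31)}
  {λ, μ} × {30, 31} = {(λ,30), (λ,31), (μ,30), (μ,31)}
  {μ, ν} × {30, 31} = {(μ,30), (μ,31), (ν,30), (ν,31)}
  {λ, μ, ν} × {30, 31} = {(λ,30), (λ,31), (μ,30), (μ,31), (ν,30), (ν,31)}
These 13 distinct sets form the basis B.
Close under arbitrary unions to get τ_{X×Y}; counting gives |τ_{X×Y}| = 25.


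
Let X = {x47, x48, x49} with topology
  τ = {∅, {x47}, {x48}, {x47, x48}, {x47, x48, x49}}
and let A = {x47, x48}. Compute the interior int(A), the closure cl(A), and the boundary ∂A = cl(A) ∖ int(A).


int(A) = {x47, x48}, cl(A) = {x47, x48, x49}, ∂A = {x49}.

Closed sets in (X, τ) are complements of opens:
  closed(X, τ) = {∅, {x49}, {x47, x49}, {x48, x49}, {x47, x48, x49}}.
int(A) = ⋃ {U ∈ τ : U ⊆ A}. Opens contained in A: ∅, {x47}, {x48}, {x47, x48}.
Taking the union of these: int(A) = {x47, x48}.
cl(A) = ⋂ {C closed : A ⊆ C}. Closed sets containing A: {x47, x48, x49}.
Intersecting these: cl(A) = {x47, x48, x49}.
∂A = cl(A) ∖ int(A) = {x47, x48, x49} ∖ {x47, x48} = {x49}.


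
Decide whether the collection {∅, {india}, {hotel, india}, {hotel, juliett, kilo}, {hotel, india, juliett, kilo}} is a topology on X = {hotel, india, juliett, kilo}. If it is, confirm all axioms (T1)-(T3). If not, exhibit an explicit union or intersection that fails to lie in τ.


τ is NOT a topology on X.

Axiom (T1): ∅ ∈ τ? Yes; X ∈ τ? Yes.
Axiom (T2/T3): check pairwise unions and intersections of members of τ.
Counterexample for (T3): {hotel, india} ∩ {hotel, juliett, kilo} = {hotel} ∉ τ. Therefore τ is NOT a topology.


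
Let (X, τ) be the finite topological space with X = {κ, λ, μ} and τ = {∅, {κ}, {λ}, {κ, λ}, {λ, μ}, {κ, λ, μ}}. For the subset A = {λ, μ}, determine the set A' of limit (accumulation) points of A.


A' = {μ}

For each x ∈ X, list the open sets U ∈ τ with x ∈ U, then check whether U ∩ (A ∖ {x}) ≠ ∅ for every such U.
  x = κ: open {κ} ∋ x has {κ} ∩ (A ∖ {κ}) = ∅, so x is NOT a limit point.
  x = λ: open {λ} ∋ x has {λ} ∩ (A ∖ {λ}) = ∅, so x is NOT a limit point.
  x = μ: opens ∋ x are {λ, μ}, {κ, λ, μ}; each meets A ∖ {μ}, so x IS a limit point.
Collecting: A' = {μ}.


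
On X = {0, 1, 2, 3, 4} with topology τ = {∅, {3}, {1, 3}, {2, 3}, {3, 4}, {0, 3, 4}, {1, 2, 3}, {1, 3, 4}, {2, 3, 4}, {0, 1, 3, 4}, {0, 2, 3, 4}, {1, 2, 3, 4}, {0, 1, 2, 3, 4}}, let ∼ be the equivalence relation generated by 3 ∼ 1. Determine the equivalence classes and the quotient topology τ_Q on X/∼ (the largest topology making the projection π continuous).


X/∼ = {[0], [1=3], [2], [4]}; |τ_Q| = 7.

Equivalence classes: [0], [1=3], [2], [4].
Quotient map π: X → X/∼ sends 0 ↦ [0], 1 ↦ [1=3], 2 ↦ [2], 3 ↦ [1=3], 4 ↦ [4].
For each subset V ⊆ X/∼, compute π^{-1}(V) ⊆ X and check whether π^{-1}(V) ∈ τ. V is open in τ_Q iff π^{-1}(V) ∈ τ.
  V = {}: π^{-1}(V) = ∅ ∈ τ ✓.
  V = {[0]}: π^{-1}(V) = {0} ∉ τ ✗.
  V = {[1=3]}: π^{-1}(V) = {1, 3} ∈ τ ✓.
  V = {[0], [1=3]}: π^{-1}(V) = {0, 1, 3} ∉ τ ✗.
  V = {[2]}: π^{-1}(V) = {2} ∉ τ ✗.
  V = {[0], [2]}: π^{-1}(V) = {0, 2} ∉ τ ✗.
  V = {[1=3], [2]}: π^{-1}(V) = {1, 2, 3} ∈ τ ✓.
  V = {[0], [1=3], [2]}: π^{-1}(V) = {0, 1, 2, 3} ∉ τ ✗.
  V = {[4]}: π^{-1}(V) = {4} ∉ τ ✗.
  V = {[0], [4]}: π^{-1}(V) = {0, 4} ∉ τ ✗.
  V = {[1=3], [4]}: π^{-1}(V) = {1, 3, 4} ∈ τ ✓.
  V = {[0], [1=3], [4]}: π^{-1}(V) = {0, 1, 3, 4} ∈ τ ✓.
  V = {[2], [4]}: π^{-1}(V) = {2, 4} ∉ τ ✗.
  V = {[0], [2], [4]}: π^{-1}(V) = {0, 2, 4} ∉ τ ✗.
  V = {[1=3], [2], [4]}: π^{-1}(V) = {1, 2, 3, 4} ∈ τ ✓.
  V = {[0], [1=3], [2], [4]}: π^{-1}(V) = {0, 1, 2, 3, 4} ∈ τ ✓.
Open sets in the quotient: τ_Q = {{}, {[1=3]}, {[1=3], [2]}, {[1=3], [4]}, {[0], [1=3], [4]}, {[1=3], [2], [4]}, {[0], [1=3], [2], [4]}} (7 elements).


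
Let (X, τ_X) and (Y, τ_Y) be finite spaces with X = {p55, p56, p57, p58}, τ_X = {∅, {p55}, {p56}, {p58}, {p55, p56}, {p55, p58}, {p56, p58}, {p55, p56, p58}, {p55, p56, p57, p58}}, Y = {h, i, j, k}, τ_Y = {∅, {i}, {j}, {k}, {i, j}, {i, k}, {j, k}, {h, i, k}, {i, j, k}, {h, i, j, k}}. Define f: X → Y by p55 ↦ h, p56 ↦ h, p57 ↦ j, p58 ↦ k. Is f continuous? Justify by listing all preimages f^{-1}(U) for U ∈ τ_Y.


f is NOT continuous.

Compute f^{-1}(U) for each U ∈ τ_Y:
  U = ∅: f^{-1}(U) = ∅ ∈ τ_X ✓.
  U = {i}: f^{-1}(U) = ∅ ∈ τ_X ✓.
  U = {j}: f^{-1}(U) = {p57} ∉ τ_X ✗.
  U = {k}: f^{-1}(U) = {p58} ∈ τ_X ✓.
  U = {i, j}: f^{-1}(U) = {p57} ∉ τ_X ✗.
  U = {i, k}: f^{-1}(U) = {p58} ∈ τ_X ✓.
  U = {j, k}: f^{-1}(U) = {p57, p58} ∉ τ_X ✗.
  U = {h, i, k}: f^{-1}(U) = {p55, p56, p58} ∈ τ_X ✓.
  U = {i, j, k}: f^{-1}(U) = {p57, p58} ∉ τ_X ✗.
  U = {h, i, j, k}: f^{-1}(U) = {p55, p56, p57, p58} ∈ τ_X ✓.
Found U = {j} with f^{-1}(U) = {p57} not in τ_X. Therefore f is NOT continuous.


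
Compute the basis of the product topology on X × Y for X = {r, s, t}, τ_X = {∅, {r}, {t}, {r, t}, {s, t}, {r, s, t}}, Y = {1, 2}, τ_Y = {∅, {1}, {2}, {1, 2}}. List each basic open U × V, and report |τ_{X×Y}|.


Basis B = {∅ × ∅, {r} × {1}, {r} × {2}, {t} × {1}, {t} × {2}, {r} × {1, 2}, {r, t} × {1}, {r, t} × {2}, {s, t} × {1}, {s, t} × {2}, {t} × {1, 2}, {r, s, t} × {1}, {r, s, t} × {2}, {r, t} × {1, 2}, {s, t} × {1, 2}, {r, s, t} × {1, 2}}; |τ_{X×Y}| = 36.

Enumerate products U × V with U ∈ τ_X, V ∈ τ_Y (deduplicated):
  ∅ × ∅ = {} (∅)
  {r} × {1} = {(r,1)}
  {r} × {2} = {(r,2)}
  {t} × {1} = {(t,1)}
  {t} × {2} = {(t,2)}
  {r} × {1, 2} = {(r,1), (r,2)}
  {r, t} × {1} = {(r,1), (t,1)}
  {r, t} × {2} = {(r,2), (t,2)}
  {s, t} × {1} = {(s,1), (t,1)}
  {s, t} × {2} = {(s,2), (t,2)}
  {t} × {1, 2} = {(t,1), (t,2)}
  {r, s, t} × {1} = {(r,1), (s,1), (t,1)}
  {r, s, t} × {2} = {(r,2), (s,2), (t,2)}
  {r, t} × {1, 2} = {(r,1), (r,2), (t,1), (t,2)}
  {s, t} × {1, 2} = {(s,1), (s,2), (t,1), (t,2)}
  {r, s, t} × {1, 2} = {(r,1), (r,2), (s,1), (s,2), (t,1), (t,2)}
These 16 distinct sets form the basis B.
Close under arbitrary unions to get τ_{X×Y}; counting gives |τ_{X×Y}| = 36.


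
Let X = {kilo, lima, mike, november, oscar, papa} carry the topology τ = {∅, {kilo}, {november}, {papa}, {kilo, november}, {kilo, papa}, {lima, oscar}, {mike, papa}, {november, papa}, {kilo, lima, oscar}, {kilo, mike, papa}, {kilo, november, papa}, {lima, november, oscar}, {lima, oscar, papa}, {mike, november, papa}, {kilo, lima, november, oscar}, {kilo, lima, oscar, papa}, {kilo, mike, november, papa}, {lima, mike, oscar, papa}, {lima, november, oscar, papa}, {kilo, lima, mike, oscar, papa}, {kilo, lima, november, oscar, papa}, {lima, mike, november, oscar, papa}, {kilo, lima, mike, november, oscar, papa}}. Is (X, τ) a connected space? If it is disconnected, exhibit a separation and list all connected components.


(X, τ) is disconnected; components = [{kilo}, {november}, {lima, oscar}, {mike, papa}].

Find clopen sets (U ∈ τ with X ∖ U ∈ τ):
  U = ∅, X ∖ U = {kilo, lima, mike, november, oscar, papa} — both open, so U is clopen.
  U = {kilo}, X ∖ U = {lima, mike, november, oscar, papa} — both open, so U is clopen.
  U = {november}, X ∖ U = {kilo, lima, mike, oscar, papa} — both open, so U is clopen.
  U = {kilo, november}, X ∖ U = {lima, mike, oscar, papa} — both open, so U is clopen.
  U = {lima, oscar}, X ∖ U = {kilo, mike, november, papa} — both open, so U is clopen.
  U = {mike, papa}, X ∖ U = {kilo, lima, november, oscar} — both open, so U is clopen.
  U = {kilo, lima, oscar}, X ∖ U = {mike, november, papa} — both open, so U is clopen.
  U = {kilo, mike, papa}, X ∖ U = {lima, november, oscar} — both open, so U is clopen.
  U = {lima, november, oscar}, X ∖ U = {kilo, mike, papa} — both open, so U is clopen.
  U = {mike, november, papa}, X ∖ U = {kilo, lima, oscar} — both open, so U is clopen.
  U = {kilo, lima, november, oscar}, X ∖ U = {mike, papa} — both open, so U is clopen.
  U = {kilo, mike, november, papa}, X ∖ U = {lima, oscar} — both open, so U is clopen.
  U = {lima, mike, oscar, papa}, X ∖ U = {kilo, november} — both open, so U is clopen.
  U = {kilo, lima, mike, oscar, papa}, X ∖ U = {november} — both open, so U is clopen.
  U = {lima, mike, november, oscar, papa}, X ∖ U = {kilo} — both open, so U is clopen.
  U = {kilo, lima, mike, november, oscar, papa}, X ∖ U = ∅ — both open, so U is clopen.
Nontrivial clopen(s) exist: e.g. {lima, mike, november, oscar, papa}. So (X, τ) is disconnected.
Compute connected components by grouping points that agree on all clopens:
  component: {kilo}
  component: {november}
  component: {lima, oscar}
  component: {mike, papa}


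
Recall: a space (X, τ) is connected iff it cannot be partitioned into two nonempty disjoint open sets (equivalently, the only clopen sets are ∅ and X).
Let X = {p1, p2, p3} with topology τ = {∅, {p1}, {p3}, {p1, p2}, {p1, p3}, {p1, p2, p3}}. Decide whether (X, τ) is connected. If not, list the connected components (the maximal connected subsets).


(X, τ) is disconnected; components = [{p3}, {p1, p2}].

Find clopen sets (U ∈ τ with X ∖ U ∈ τ):
  U = ∅, X ∖ U = {p1, p2, p3} — both open, so U is clopen.
  U = {p3}, X ∖ U = {p1, p2} — both open, so U is clopen.
  U = {p1, p2}, X ∖ U = {p3} — both open, so U is clopen.
  U = {p1, p2, p3}, X ∖ U = ∅ — both open, so U is clopen.
Nontrivial clopen(s) exist: e.g. {p3}. So (X, τ) is disconnected.
Compute connected components by grouping points that agree on all clopens:
  component: {p3}
  component: {p1, p2}


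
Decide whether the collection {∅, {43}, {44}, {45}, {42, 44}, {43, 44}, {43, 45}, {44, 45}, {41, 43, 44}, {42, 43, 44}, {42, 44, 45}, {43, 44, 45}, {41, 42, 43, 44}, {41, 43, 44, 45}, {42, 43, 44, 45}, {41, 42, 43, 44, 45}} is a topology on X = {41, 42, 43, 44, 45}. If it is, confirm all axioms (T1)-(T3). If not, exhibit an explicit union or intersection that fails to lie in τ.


τ IS a topology on X.

Axiom (T1): ∅ ∈ τ? Yes; X ∈ τ? Yes.
Axiom (T2/T3): check pairwise unions and intersections of members of τ.
All pairwise intersections and unions checked — each lies in τ. Therefore τ satisfies (T1), (T2), (T3): it IS a topology on X.
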